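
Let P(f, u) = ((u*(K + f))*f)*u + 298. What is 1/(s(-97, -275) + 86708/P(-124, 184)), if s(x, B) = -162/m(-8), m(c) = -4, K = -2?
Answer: 528966442/21423227609 ≈ 0.024691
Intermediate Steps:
s(x, B) = 81/2 (s(x, B) = -162/(-4) = -162*(-1/4) = 81/2)
P(f, u) = 298 + f*u**2*(-2 + f) (P(f, u) = ((u*(-2 + f))*f)*u + 298 = (f*u*(-2 + f))*u + 298 = f*u**2*(-2 + f) + 298 = 298 + f*u**2*(-2 + f))
1/(s(-97, -275) + 86708/P(-124, 184)) = 1/(81/2 + 86708/(298 + (-124)**2*184**2 - 2*(-124)*184**2)) = 1/(81/2 + 86708/(298 + 15376*33856 - 2*(-124)*33856)) = 1/(81/2 + 86708/(298 + 520569856 + 8396288)) = 1/(81/2 + 86708/528966442) = 1/(81/2 + 86708*(1/528966442)) = 1/(81/2 + 43354/264483221) = 1/(21423227609/528966442) = 528966442/21423227609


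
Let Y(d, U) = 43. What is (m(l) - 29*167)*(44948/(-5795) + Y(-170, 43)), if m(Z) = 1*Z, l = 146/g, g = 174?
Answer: -1509447588/8845 ≈ -1.7066e+5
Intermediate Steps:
l = 73/87 (l = 146/174 = 146*(1/174) = 73/87 ≈ 0.83908)
m(Z) = Z
(m(l) - 29*167)*(44948/(-5795) + Y(-170, 43)) = (73/87 - 29*167)*(44948/(-5795) + 43) = (73/87 - 4843)*(44948*(-1/5795) + 43) = -421268*(-44948/5795 + 43)/87 = -421268/87*204237/5795 = -1509447588/8845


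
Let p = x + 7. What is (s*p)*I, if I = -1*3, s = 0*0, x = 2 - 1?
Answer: 0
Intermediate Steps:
x = 1
p = 8 (p = 1 + 7 = 8)
s = 0
I = -3
(s*p)*I = (0*8)*(-3) = 0*(-3) = 0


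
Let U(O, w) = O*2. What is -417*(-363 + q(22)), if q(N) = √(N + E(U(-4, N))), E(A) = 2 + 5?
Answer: 151371 - 417*√29 ≈ 1.4913e+5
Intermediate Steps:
U(O, w) = 2*O
E(A) = 7
q(N) = √(7 + N) (q(N) = √(N + 7) = √(7 + N))
-417*(-363 + q(22)) = -417*(-363 + √(7 + 22)) = -417*(-363 + √29) = 151371 - 417*√29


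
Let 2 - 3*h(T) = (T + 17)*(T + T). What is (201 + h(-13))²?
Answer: 502681/9 ≈ 55853.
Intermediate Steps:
h(T) = ⅔ - 2*T*(17 + T)/3 (h(T) = ⅔ - (T + 17)*(T + T)/3 = ⅔ - (17 + T)*2*T/3 = ⅔ - 2*T*(17 + T)/3)
(201 + h(-13))² = (201 + (⅔ - 34/3*(-13) - ⅔*(-13)²))² = (201 + (⅔ + 442/3 - ⅔*169))² = (201 + (⅔ + 442/3 - 338/3))² = (201 + 106/3)² = (709/3)² = 502681/9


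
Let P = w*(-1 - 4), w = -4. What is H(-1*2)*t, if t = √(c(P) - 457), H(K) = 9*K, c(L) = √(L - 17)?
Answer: -18*I*√(457 - √3) ≈ -384.07*I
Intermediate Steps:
P = 20 (P = -4*(-1 - 4) = -4*(-5) = 20)
c(L) = √(-17 + L)
t = √(-457 + √3) (t = √(√(-17 + 20) - 457) = √(√3 - 457) = √(-457 + √3) ≈ 21.337*I)
H(-1*2)*t = (9*(-1*2))*√(-457 + √3) = (9*(-2))*√(-457 + √3) = -18*√(-457 + √3)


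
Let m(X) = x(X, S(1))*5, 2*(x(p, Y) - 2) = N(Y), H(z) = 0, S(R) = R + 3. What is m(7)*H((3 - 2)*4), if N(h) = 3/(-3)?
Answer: 0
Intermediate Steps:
N(h) = -1 (N(h) = 3*(-1/3) = -1)
S(R) = 3 + R
x(p, Y) = 3/2 (x(p, Y) = 2 + (1/2)*(-1) = 2 - 1/2 = 3/2)
m(X) = 15/2 (m(X) = (3/2)*5 = 15/2)
m(7)*H((3 - 2)*4) = (15/2)*0 = 0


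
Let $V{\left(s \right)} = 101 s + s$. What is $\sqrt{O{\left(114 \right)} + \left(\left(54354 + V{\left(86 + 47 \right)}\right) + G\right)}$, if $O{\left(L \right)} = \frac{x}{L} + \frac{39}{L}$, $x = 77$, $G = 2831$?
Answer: $\frac{\sqrt{229873305}}{57} \approx 265.99$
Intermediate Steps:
$V{\left(s \right)} = 102 s$
$O{\left(L \right)} = \frac{116}{L}$ ($O{\left(L \right)} = \frac{77}{L} + \frac{39}{L} = \frac{116}{L}$)
$\sqrt{O{\left(114 \right)} + \left(\left(54354 + V{\left(86 + 47 \right)}\right) + G\right)} = \sqrt{\frac{116}{114} + \left(\left(54354 + 102 \left(86 + 47\right)\right) + 2831\right)} = \sqrt{116 \cdot \frac{1}{114} + \left(\left(54354 + 102 \cdot 133\right) + 2831\right)} = \sqrt{\frac{58}{57} + \left(\left(54354 + 13566\right) + 2831\right)} = \sqrt{\frac{58}{57} + \left(67920 + 2831\right)} = \sqrt{\frac{58}{57} + 70751} = \sqrt{\frac{4032865}{57}} = \frac{\sqrt{229873305}}{57}$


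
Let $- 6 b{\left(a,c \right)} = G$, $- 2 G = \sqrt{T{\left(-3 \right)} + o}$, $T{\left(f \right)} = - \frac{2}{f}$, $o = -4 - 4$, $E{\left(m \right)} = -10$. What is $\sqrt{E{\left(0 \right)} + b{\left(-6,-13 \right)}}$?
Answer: $\frac{\sqrt{-360 + i \sqrt{66}}}{6} \approx 0.035679 + 3.1625 i$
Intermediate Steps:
$o = -8$ ($o = -4 - 4 = -8$)
$G = - \frac{i \sqrt{66}}{6}$ ($G = - \frac{\sqrt{- \frac{2}{-3} - 8}}{2} = - \frac{\sqrt{\left(-2\right) \left(- \frac{1}{3}\right) - 8}}{2} = - \frac{\sqrt{\frac{2}{3} - 8}}{2} = - \frac{\sqrt{- \frac{22}{3}}}{2} = - \frac{\frac{1}{3} i \sqrt{66}}{2} = - \frac{i \sqrt{66}}{6} \approx - 1.354 i$)
$b{\left(a,c \right)} = \frac{i \sqrt{66}}{36}$ ($b{\left(a,c \right)} = - \frac{\left(- \frac{1}{6}\right) i \sqrt{66}}{6} = \frac{i \sqrt{66}}{36}$)
$\sqrt{E{\left(0 \right)} + b{\left(-6,-13 \right)}} = \sqrt{-10 + \frac{i \sqrt{66}}{36}}$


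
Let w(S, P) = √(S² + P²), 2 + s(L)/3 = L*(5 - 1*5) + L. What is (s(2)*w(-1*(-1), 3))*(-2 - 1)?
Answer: 0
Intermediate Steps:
s(L) = -6 + 3*L (s(L) = -6 + 3*(L*(5 - 1*5) + L) = -6 + 3*(L*(5 - 5) + L) = -6 + 3*(L*0 + L) = -6 + 3*(0 + L) = -6 + 3*L)
w(S, P) = √(P² + S²)
(s(2)*w(-1*(-1), 3))*(-2 - 1) = ((-6 + 3*2)*√(3² + (-1*(-1))²))*(-2 - 1) = ((-6 + 6)*√(9 + 1²))*(-3) = (0*√(9 + 1))*(-3) = (0*√10)*(-3) = 0*(-3) = 0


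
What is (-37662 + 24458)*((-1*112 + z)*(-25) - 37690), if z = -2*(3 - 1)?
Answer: 459367160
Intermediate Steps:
z = -4 (z = -2*2 = -4)
(-37662 + 24458)*((-1*112 + z)*(-25) - 37690) = (-37662 + 24458)*((-1*112 - 4)*(-25) - 37690) = -13204*((-112 - 4)*(-25) - 37690) = -13204*(-116*(-25) - 37690) = -13204*(2900 - 37690) = -13204*(-34790) = 459367160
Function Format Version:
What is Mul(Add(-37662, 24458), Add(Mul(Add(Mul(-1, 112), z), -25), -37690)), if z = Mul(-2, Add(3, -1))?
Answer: 459367160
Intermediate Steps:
z = -4 (z = Mul(-2, 2) = -4)
Mul(Add(-37662, 24458), Add(Mul(Add(Mul(-1, 112), z), -25), -37690)) = Mul(Add(-37662, 24458), Add(Mul(Add(Mul(-1, 112), -4), -25), -37690)) = Mul(-13204, Add(Mul(Add(-112, -4), -25), -37690)) = Mul(-13204, Add(Mul(-116, -25), -37690)) = Mul(-13204, Add(2900, -37690)) = Mul(-13204, -34790) = 459367160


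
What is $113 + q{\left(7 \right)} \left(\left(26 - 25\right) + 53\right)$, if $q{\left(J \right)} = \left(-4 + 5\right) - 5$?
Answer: $-103$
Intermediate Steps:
$q{\left(J \right)} = -4$ ($q{\left(J \right)} = 1 - 5 = -4$)
$113 + q{\left(7 \right)} \left(\left(26 - 25\right) + 53\right) = 113 - 4 \left(\left(26 - 25\right) + 53\right) = 113 - 4 \left(1 + 53\right) = 113 - 216 = -103$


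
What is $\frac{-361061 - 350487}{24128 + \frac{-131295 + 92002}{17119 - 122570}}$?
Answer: $- \frac{75033448148}{2544361021} \approx -29.49$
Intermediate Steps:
$\frac{-361061 - 350487}{24128 + \frac{-131295 + 92002}{17119 - 122570}} = - \frac{711548}{24128 - \frac{39293}{17119 - 122570}} = - \frac{711548}{24128 - \frac{39293}{-105451}} = - \frac{711548}{24128 - - \frac{39293}{105451}} = - \frac{711548}{24128 + \frac{39293}{105451}} = - \frac{711548}{\frac{2544361021}{105451}} = \left(-711548\right) \frac{105451}{2544361021} = - \frac{75033448148}{2544361021}$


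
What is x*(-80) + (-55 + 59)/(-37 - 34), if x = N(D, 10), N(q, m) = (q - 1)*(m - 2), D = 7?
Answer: -272644/71 ≈ -3840.1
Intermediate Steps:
N(q, m) = (-1 + q)*(-2 + m)
x = 48 (x = 2 - 1*10 - 2*7 + 10*7 = 2 - 10 - 14 + 70 = 48)
x*(-80) + (-55 + 59)/(-37 - 34) = 48*(-80) + (-55 + 59)/(-37 - 34) = -3840 + 4/(-71) = -3840 + 4*(-1/71) = -3840 - 4/71 = -272644/71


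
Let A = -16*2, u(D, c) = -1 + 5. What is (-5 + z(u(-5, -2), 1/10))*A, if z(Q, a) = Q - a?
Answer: 176/5 ≈ 35.200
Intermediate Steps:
u(D, c) = 4
A = -32
(-5 + z(u(-5, -2), 1/10))*A = (-5 + (4 - 1/10))*(-32) = (-5 + (4 - 1*⅒))*(-32) = (-5 + (4 - ⅒))*(-32) = (-5 + 39/10)*(-32) = -11/10*(-32) = 176/5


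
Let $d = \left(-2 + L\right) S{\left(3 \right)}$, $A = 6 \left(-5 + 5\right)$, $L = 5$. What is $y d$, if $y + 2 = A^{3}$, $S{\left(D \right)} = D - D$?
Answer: $0$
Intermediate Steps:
$A = 0$ ($A = 6 \cdot 0 = 0$)
$S{\left(D \right)} = 0$
$d = 0$ ($d = \left(-2 + 5\right) 0 = 3 \cdot 0 = 0$)
$y = -2$ ($y = -2 + 0^{3} = -2 + 0 = -2$)
$y d = \left(-2\right) 0 = 0$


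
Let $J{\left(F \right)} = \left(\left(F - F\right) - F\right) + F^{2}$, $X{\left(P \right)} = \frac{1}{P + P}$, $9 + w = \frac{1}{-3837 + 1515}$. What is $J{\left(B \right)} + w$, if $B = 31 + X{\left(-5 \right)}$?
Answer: $\frac{106221001}{116100} \approx 914.91$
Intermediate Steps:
$w = - \frac{20899}{2322}$ ($w = -9 + \frac{1}{-3837 + 1515} = -9 + \frac{1}{-2322} = -9 - \frac{1}{2322} = - \frac{20899}{2322} \approx -9.0004$)
$X{\left(P \right)} = \frac{1}{2 P}$
$B = \frac{309}{10}$ ($B = 31 + \frac{1}{2 \left(-5\right)} = 31 + \frac{1}{2} \left(- \frac{1}{5}\right) = 31 - \frac{1}{10} = \frac{309}{10} \approx 30.9$)
$J{\left(F \right)} = F^{2} - F$ ($J{\left(F \right)} = \left(0 - F\right) + F^{2} = - F + F^{2} = F^{2} - F$)
$J{\left(B \right)} + w = \frac{309 \left(-1 + \frac{309}{10}\right)}{10} - \frac{20899}{2322} = \frac{309}{10} \cdot \frac{299}{10} - \frac{20899}{2322} = \frac{92391}{100} - \frac{20899}{2322} = \frac{106221001}{116100}$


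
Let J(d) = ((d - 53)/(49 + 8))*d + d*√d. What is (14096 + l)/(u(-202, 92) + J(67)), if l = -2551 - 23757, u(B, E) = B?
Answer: -7361784384/865327211 - 2658344796*√67/865327211 ≈ -33.654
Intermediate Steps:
J(d) = d^(3/2) + d*(-53/57 + d/57) (J(d) = ((-53 + d)/57)*d + d^(3/2) = ((-53 + d)*(1/57))*d + d^(3/2) = (-53/57 + d/57)*d + d^(3/2) = d*(-53/57 + d/57) + d^(3/2) = d^(3/2) + d*(-53/57 + d/57))
l = -26308
(14096 + l)/(u(-202, 92) + J(67)) = (14096 - 26308)/(-202 + (67^(3/2) - 53/57*67 + (1/57)*67²)) = -12212/(-202 + (67*√67 - 3551/57 + (1/57)*4489)) = -12212/(-202 + (67*√67 - 3551/57 + 4489/57)) = -12212/(-202 + (938/57 + 67*√67)) = -12212/(-10576/57 + 67*√67)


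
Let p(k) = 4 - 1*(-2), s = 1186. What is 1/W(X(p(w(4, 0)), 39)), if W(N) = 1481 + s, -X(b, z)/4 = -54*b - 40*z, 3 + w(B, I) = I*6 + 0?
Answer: 1/2667 ≈ 0.00037495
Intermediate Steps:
w(B, I) = -3 + 6*I (w(B, I) = -3 + (I*6 + 0) = -3 + (6*I + 0) = -3 + 6*I)
p(k) = 6 (p(k) = 4 + 2 = 6)
X(b, z) = 160*z + 216*b (X(b, z) = -4*(-54*b - 40*z) = 160*z + 216*b)
W(N) = 2667 (W(N) = 1481 + 1186 = 2667)
1/W(X(p(w(4, 0)), 39)) = 1/2667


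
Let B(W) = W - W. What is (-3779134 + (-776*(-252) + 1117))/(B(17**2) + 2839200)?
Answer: -238831/189280 ≈ -1.2618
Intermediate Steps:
B(W) = 0
(-3779134 + (-776*(-252) + 1117))/(B(17**2) + 2839200) = (-3779134 + (-776*(-252) + 1117))/(0 + 2839200) = (-3779134 + (195552 + 1117))/2839200 = (-3779134 + 196669)*(1/2839200) = -3582465*1/2839200 = -238831/189280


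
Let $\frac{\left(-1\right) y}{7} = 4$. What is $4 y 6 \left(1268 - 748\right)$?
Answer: $-349440$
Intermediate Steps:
$y = -28$ ($y = \left(-7\right) 4 = -28$)
$4 y 6 \left(1268 - 748\right) = 4 \left(-28\right) 6 \left(1268 - 748\right) = \left(-112\right) 6 \cdot 520 = \left(-672\right) 520 = -349440$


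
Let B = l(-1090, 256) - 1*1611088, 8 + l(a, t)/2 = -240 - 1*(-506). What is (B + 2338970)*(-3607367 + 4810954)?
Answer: 876690363626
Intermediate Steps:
l(a, t) = 516 (l(a, t) = -16 + 2*(-240 - 1*(-506)) = -16 + 2*(-240 + 506) = -16 + 2*266 = -16 + 532 = 516)
B = -1610572 (B = 516 - 1*1611088 = 516 - 1611088 = -1610572)
(B + 2338970)*(-3607367 + 4810954) = (-1610572 + 2338970)*(-3607367 + 4810954) = 728398*1203587 = 876690363626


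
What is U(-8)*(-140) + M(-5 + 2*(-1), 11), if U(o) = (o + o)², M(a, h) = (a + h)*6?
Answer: -35816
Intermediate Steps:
M(a, h) = 6*a + 6*h
U(o) = 4*o² (U(o) = (2*o)² = 4*o²)
U(-8)*(-140) + M(-5 + 2*(-1), 11) = (4*(-8)²)*(-140) + (6*(-5 + 2*(-1)) + 6*11) = (4*64)*(-140) + (6*(-5 - 2) + 66) = 256*(-140) + (6*(-7) + 66) = -35840 + (-42 + 66) = -35840 + 24 = -35816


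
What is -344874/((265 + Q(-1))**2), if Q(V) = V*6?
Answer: -344874/67081 ≈ -5.1412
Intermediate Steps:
Q(V) = 6*V
-344874/((265 + Q(-1))**2) = -344874/((265 + 6*(-1))**2) = -344874/((265 - 6)**2) = -344874/(259**2) = -344874/67081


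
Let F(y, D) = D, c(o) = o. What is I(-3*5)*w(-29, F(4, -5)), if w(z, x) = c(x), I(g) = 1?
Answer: -5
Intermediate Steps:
w(z, x) = x
I(-3*5)*w(-29, F(4, -5)) = 1*(-5) = -5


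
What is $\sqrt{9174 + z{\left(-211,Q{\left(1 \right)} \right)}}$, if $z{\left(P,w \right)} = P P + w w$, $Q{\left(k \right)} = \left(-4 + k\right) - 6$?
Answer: $4 \sqrt{3361} \approx 231.9$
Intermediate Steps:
$Q{\left(k \right)} = -10 + k$
$z{\left(P,w \right)} = P^{2} + w^{2}$
$\sqrt{9174 + z{\left(-211,Q{\left(1 \right)} \right)}} = \sqrt{9174 + \left(\left(-211\right)^{2} + \left(-10 + 1\right)^{2}\right)} = \sqrt{9174 + \left(44521 + \left(-9\right)^{2}\right)} = \sqrt{9174 + \left(44521 + 81\right)} = \sqrt{9174 + 44602} = \sqrt{53776} = 4 \sqrt{3361}$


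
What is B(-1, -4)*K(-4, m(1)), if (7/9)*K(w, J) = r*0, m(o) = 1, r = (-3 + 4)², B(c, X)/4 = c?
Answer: 0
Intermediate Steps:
B(c, X) = 4*c
r = 1 (r = 1² = 1)
K(w, J) = 0 (K(w, J) = 9*(1*0)/7 = (9/7)*0 = 0)
B(-1, -4)*K(-4, m(1)) = (4*(-1))*0 = -4*0 = 0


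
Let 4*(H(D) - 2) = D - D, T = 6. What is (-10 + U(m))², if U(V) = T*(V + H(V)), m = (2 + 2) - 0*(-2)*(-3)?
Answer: 676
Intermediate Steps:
m = 4 (m = 4 - 0*(-3) = 4 - 1*0 = 4 + 0 = 4)
H(D) = 2 (H(D) = 2 + (D - D)/4 = 2 + (¼)*0 = 2 + 0 = 2)
U(V) = 12 + 6*V (U(V) = 6*(V + 2) = 6*(2 + V) = 12 + 6*V)
(-10 + U(m))² = (-10 + (12 + 6*4))² = (-10 + (12 + 24))² = (-10 + 36)² = 26² = 676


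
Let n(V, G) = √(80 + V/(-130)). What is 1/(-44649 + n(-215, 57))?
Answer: -105534/4711987373 - √55198/51831861103 ≈ -2.2401e-5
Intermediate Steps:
n(V, G) = √(80 - V/130) (n(V, G) = √(80 + V*(-1/130)) = √(80 - V/130))
1/(-44649 + n(-215, 57)) = 1/(-44649 + √(1352000 - 130*(-215))/130) = 1/(-44649 + √(1352000 + 27950)/130) = 1/(-44649 + √1379950/130) = 1/(-44649 + (5*√55198)/130) = 1/(-44649 + √55198/26)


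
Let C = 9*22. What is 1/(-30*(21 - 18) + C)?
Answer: 1/108 ≈ 0.0092593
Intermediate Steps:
C = 198
1/(-30*(21 - 18) + C) = 1/(-30*(21 - 18) + 198) = 1/(-30*3 + 198) = 1/(-90 + 198) = 1/108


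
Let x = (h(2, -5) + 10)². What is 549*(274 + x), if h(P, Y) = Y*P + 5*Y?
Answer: 493551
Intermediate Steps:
h(P, Y) = 5*Y + P*Y (h(P, Y) = P*Y + 5*Y = 5*Y + P*Y)
x = 625 (x = (-5*(5 + 2) + 10)² = (-5*7 + 10)² = (-35 + 10)² = (-25)² = 625)
549*(274 + x) = 549*(274 + 625) = 549*899 = 493551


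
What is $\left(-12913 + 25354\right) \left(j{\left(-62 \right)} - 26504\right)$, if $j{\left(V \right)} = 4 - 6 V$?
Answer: $-325058448$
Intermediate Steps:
$\left(-12913 + 25354\right) \left(j{\left(-62 \right)} - 26504\right) = \left(-12913 + 25354\right) \left(\left(4 - -372\right) - 26504\right) = 12441 \left(\left(4 + 372\right) - 26504\right) = 12441 \left(376 - 26504\right) = 12441 \left(-26128\right) = -325058448$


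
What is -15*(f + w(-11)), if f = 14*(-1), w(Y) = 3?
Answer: 165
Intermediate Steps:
f = -14
-15*(f + w(-11)) = -15*(-14 + 3) = -15*(-11) = 165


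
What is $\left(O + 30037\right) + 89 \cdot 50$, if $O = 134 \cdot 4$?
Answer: $35023$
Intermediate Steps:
$O = 536$
$\left(O + 30037\right) + 89 \cdot 50 = \left(536 + 30037\right) + 89 \cdot 50 = 30573 + 4450 = 35023$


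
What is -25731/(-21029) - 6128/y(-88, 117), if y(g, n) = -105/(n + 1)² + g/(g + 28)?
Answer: -26907051008877/6408650837 ≈ -4198.6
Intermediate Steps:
y(g, n) = -105/(1 + n)² + g/(28 + g)
-25731/(-21029) - 6128/y(-88, 117) = -25731/(-21029) - 6128*(1 + 117)²*(28 - 88)/(-2940 - 105*(-88) - 88*(1 + 117)²) = -25731*(-1/21029) - 6128*(-835440/(-2940 + 9240 - 88*118²)) = 25731/21029 - 6128*(-835440/(-2940 + 9240 - 88*13924)) = 25731/21029 - 6128*(-835440/(-2940 + 9240 - 1225312)) = 25731/21029 - 6128/((1/13924)*(-1/60)*(-1219012)) = 25731/21029 - 6128/304753/208860 = 25731/21029 - 6128*208860/304753 = 25731/21029 - 1279894080/304753 = -26907051008877/6408650837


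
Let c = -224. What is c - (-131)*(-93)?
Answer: -12407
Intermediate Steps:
c - (-131)*(-93) = -224 - (-131)*(-93) = -224 - 131*93 = -224 - 12183 = -12407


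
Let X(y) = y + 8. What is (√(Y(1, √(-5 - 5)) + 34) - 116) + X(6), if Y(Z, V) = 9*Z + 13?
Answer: -102 + 2*√14 ≈ -94.517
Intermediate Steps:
X(y) = 8 + y
Y(Z, V) = 13 + 9*Z
(√(Y(1, √(-5 - 5)) + 34) - 116) + X(6) = (√((13 + 9*1) + 34) - 116) + (8 + 6) = (√((13 + 9) + 34) - 116) + 14 = (√(22 + 34) - 116) + 14 = (√56 - 116) + 14 = (2*√14 - 116) + 14 = (-116 + 2*√14) + 14 = -102 + 2*√14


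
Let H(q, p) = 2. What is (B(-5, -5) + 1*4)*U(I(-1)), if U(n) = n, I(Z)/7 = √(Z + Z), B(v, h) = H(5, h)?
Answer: 42*I*√2 ≈ 59.397*I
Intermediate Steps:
B(v, h) = 2
I(Z) = 7*√2*√Z (I(Z) = 7*√(Z + Z) = 7*√(2*Z) = 7*(√2*√Z) = 7*√2*√Z)
(B(-5, -5) + 1*4)*U(I(-1)) = (2 + 1*4)*(7*√2*√(-1)) = (2 + 4)*(7*√2*I) = 6*(7*I*√2) = 42*I*√2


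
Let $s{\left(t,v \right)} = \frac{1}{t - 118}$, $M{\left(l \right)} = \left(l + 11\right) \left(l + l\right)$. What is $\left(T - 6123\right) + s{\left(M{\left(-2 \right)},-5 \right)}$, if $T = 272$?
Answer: $- \frac{901055}{154} \approx -5851.0$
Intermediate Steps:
$M{\left(l \right)} = 2 l \left(11 + l\right)$ ($M{\left(l \right)} = \left(11 + l\right) 2 l = 2 l \left(11 + l\right)$)
$s{\left(t,v \right)} = \frac{1}{-118 + t}$
$\left(T - 6123\right) + s{\left(M{\left(-2 \right)},-5 \right)} = \left(272 - 6123\right) + \frac{1}{-118 + 2 \left(-2\right) \left(11 - 2\right)} = -5851 + \frac{1}{-118 + 2 \left(-2\right) 9} = -5851 + \frac{1}{-118 - 36} = -5851 + \frac{1}{-154} = -5851 - \frac{1}{154} = - \frac{901055}{154}$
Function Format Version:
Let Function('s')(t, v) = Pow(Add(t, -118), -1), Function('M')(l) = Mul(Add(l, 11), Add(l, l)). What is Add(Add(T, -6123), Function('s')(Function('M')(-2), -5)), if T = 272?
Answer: Rational(-901055, 154) ≈ -5851.0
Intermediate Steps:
Function('M')(l) = Mul(2, l, Add(11, l)) (Function('M')(l) = Mul(Add(11, l), Mul(2, l)) = Mul(2, l, Add(11, l)))
Function('s')(t, v) = Pow(Add(-118, t), -1)
Add(Add(T, -6123), Function('s')(Function('M')(-2), -5)) = Add(Add(272, -6123), Pow(Add(-118, Mul(2, -2, Add(11, -2))), -1)) = Add(-5851, Pow(Add(-118, Mul(2, -2, 9)), -1)) = Add(-5851, Pow(Add(-118, -36), -1)) = Add(-5851, Pow(-154, -1)) = Add(-5851, Rational(-1, 154)) = Rational(-901055, 154)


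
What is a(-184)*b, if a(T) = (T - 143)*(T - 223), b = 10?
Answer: 1330890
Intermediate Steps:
a(T) = (-223 + T)*(-143 + T) (a(T) = (-143 + T)*(-223 + T) = (-223 + T)*(-143 + T))
a(-184)*b = (31889 + (-184)**2 - 366*(-184))*10 = (31889 + 33856 + 67344)*10 = 133089*10 = 1330890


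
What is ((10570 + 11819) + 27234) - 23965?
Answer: 25658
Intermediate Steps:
((10570 + 11819) + 27234) - 23965 = (22389 + 27234) - 23965 = 49623 - 23965 = 25658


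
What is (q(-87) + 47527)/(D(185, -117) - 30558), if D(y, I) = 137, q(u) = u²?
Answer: -55096/30421 ≈ -1.8111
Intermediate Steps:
(q(-87) + 47527)/(D(185, -117) - 30558) = ((-87)² + 47527)/(137 - 30558) = (7569 + 47527)/(-30421) = 55096*(-1/30421) = -55096/30421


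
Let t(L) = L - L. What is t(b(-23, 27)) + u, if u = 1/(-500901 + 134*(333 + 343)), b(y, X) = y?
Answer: -1/410317 ≈ -2.4371e-6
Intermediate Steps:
t(L) = 0
u = -1/410317 (u = 1/(-500901 + 134*676) = 1/(-500901 + 90584) = 1/(-410317) = -1/410317 ≈ -2.4371e-6)
t(b(-23, 27)) + u = 0 - 1/410317 = -1/410317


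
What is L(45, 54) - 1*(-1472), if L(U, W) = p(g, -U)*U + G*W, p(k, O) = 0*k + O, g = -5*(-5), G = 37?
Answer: 1445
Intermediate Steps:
g = 25
p(k, O) = O (p(k, O) = 0 + O = O)
L(U, W) = -U² + 37*W (L(U, W) = (-U)*U + 37*W = -U² + 37*W)
L(45, 54) - 1*(-1472) = (-1*45² + 37*54) - 1*(-1472) = (-1*2025 + 1998) + 1472 = (-2025 + 1998) + 1472 = -27 + 1472 = 1445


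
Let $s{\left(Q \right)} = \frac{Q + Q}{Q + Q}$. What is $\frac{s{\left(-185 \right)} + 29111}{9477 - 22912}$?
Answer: $- \frac{29112}{13435} \approx -2.1669$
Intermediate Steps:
$s{\left(Q \right)} = 1$ ($s{\left(Q \right)} = \frac{2 Q}{2 Q} = 2 Q \frac{1}{2 Q} = 1$)
$\frac{s{\left(-185 \right)} + 29111}{9477 - 22912} = \frac{1 + 29111}{9477 - 22912} = \frac{29112}{-13435} = 29112 \left(- \frac{1}{13435}\right) = - \frac{29112}{13435}$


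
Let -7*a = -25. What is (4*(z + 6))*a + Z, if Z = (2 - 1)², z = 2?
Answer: 807/7 ≈ 115.29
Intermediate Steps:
Z = 1 (Z = 1² = 1)
a = 25/7 (a = -⅐*(-25) = 25/7 ≈ 3.5714)
(4*(z + 6))*a + Z = (4*(2 + 6))*(25/7) + 1 = (4*8)*(25/7) + 1 = 32*(25/7) + 1 = 800/7 + 1 = 807/7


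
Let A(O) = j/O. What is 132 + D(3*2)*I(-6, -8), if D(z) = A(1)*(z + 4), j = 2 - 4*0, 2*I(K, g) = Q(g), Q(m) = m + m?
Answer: -28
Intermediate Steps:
Q(m) = 2*m
I(K, g) = g (I(K, g) = (2*g)/2 = g)
j = 2 (j = 2 + 0 = 2)
A(O) = 2/O
D(z) = 8 + 2*z (D(z) = (2/1)*(z + 4) = (2*1)*(4 + z) = 2*(4 + z) = 8 + 2*z)
132 + D(3*2)*I(-6, -8) = 132 + (8 + 2*(3*2))*(-8) = 132 + (8 + 2*6)*(-8) = 132 + (8 + 12)*(-8) = 132 + 20*(-8) = 132 - 160 = -28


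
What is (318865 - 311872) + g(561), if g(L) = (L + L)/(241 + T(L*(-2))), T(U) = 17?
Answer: 300886/43 ≈ 6997.4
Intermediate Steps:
g(L) = L/129 (g(L) = (L + L)/(241 + 17) = (2*L)/258 = (2*L)*(1/258) = L/129)
(318865 - 311872) + g(561) = (318865 - 311872) + (1/129)*561 = 6993 + 187/43 = 300886/43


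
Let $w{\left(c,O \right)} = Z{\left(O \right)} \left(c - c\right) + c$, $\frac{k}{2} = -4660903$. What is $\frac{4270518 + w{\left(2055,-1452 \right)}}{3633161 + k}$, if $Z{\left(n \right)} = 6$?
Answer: $- \frac{1424191}{1896215} \approx -0.75107$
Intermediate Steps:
$k = -9321806$ ($k = 2 \left(-4660903\right) = -9321806$)
$w{\left(c,O \right)} = c$ ($w{\left(c,O \right)} = 6 \left(c - c\right) + c = 6 \cdot 0 + c = 0 + c = c$)
$\frac{4270518 + w{\left(2055,-1452 \right)}}{3633161 + k} = \frac{4270518 + 2055}{3633161 - 9321806} = \frac{4272573}{-5688645} = 4272573 \left(- \frac{1}{5688645}\right) = - \frac{1424191}{1896215}$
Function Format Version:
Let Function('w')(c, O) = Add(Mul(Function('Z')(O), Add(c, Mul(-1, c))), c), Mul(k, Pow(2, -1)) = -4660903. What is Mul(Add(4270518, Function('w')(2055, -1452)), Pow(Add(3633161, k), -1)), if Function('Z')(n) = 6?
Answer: Rational(-1424191, 1896215) ≈ -0.75107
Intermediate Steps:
k = -9321806 (k = Mul(2, -4660903) = -9321806)
Function('w')(c, O) = c (Function('w')(c, O) = Add(Mul(6, Add(c, Mul(-1, c))), c) = Add(Mul(6, 0), c) = Add(0, c) = c)
Mul(Add(4270518, Function('w')(2055, -1452)), Pow(Add(3633161, k), -1)) = Mul(Add(4270518, 2055), Pow(Add(3633161, -9321806), -1)) = Mul(4272573, Pow(-5688645, -1)) = Mul(4272573, Rational(-1, 5688645)) = Rational(-1424191, 1896215)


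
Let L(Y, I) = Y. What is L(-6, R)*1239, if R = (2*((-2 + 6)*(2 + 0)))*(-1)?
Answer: -7434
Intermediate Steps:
R = -16 (R = (2*(4*2))*(-1) = (2*8)*(-1) = 16*(-1) = -16)
L(-6, R)*1239 = -6*1239 = -7434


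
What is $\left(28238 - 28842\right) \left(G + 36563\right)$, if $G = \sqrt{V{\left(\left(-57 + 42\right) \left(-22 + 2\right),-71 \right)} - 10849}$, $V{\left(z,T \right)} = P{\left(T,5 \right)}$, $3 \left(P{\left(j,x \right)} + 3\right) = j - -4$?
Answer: $-22084052 - \frac{604 i \sqrt{97869}}{3} \approx -2.2084 \cdot 10^{7} - 62985.0 i$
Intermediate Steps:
$P{\left(j,x \right)} = - \frac{5}{3} + \frac{j}{3}$ ($P{\left(j,x \right)} = -3 + \frac{j - -4}{3} = -3 + \frac{j + 4}{3} = -3 + \frac{4 + j}{3} = -3 + \left(\frac{4}{3} + \frac{j}{3}\right) = - \frac{5}{3} + \frac{j}{3}$)
$V{\left(z,T \right)} = - \frac{5}{3} + \frac{T}{3}$
$G = \frac{i \sqrt{97869}}{3}$ ($G = \sqrt{\left(- \frac{5}{3} + \frac{1}{3} \left(-71\right)\right) - 10849} = \sqrt{\left(- \frac{5}{3} - \frac{71}{3}\right) - 10849} = \sqrt{- \frac{76}{3} - 10849} = \sqrt{- \frac{32623}{3}} = \frac{i \sqrt{97869}}{3} \approx 104.28 i$)
$\left(28238 - 28842\right) \left(G + 36563\right) = \left(28238 - 28842\right) \left(\frac{i \sqrt{97869}}{3} + 36563\right) = \left(28238 - 28842\right) \left(36563 + \frac{i \sqrt{97869}}{3}\right) = - 604 \left(36563 + \frac{i \sqrt{97869}}{3}\right) = -22084052 - \frac{604 i \sqrt{97869}}{3}$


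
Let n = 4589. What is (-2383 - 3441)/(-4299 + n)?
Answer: -2912/145 ≈ -20.083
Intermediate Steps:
(-2383 - 3441)/(-4299 + n) = (-2383 - 3441)/(-4299 + 4589) = -5824/290 = -5824*1/290 = -2912/145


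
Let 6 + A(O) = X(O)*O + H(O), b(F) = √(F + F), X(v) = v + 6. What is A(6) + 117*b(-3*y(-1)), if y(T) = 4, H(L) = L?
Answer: 72 + 234*I*√6 ≈ 72.0 + 573.18*I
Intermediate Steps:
X(v) = 6 + v
b(F) = √2*√F (b(F) = √(2*F) = √2*√F)
A(O) = -6 + O + O*(6 + O) (A(O) = -6 + ((6 + O)*O + O) = -6 + (O*(6 + O) + O) = -6 + (O + O*(6 + O)) = -6 + O + O*(6 + O))
A(6) + 117*b(-3*y(-1)) = (-6 + 6 + 6*(6 + 6)) + 117*(√2*√(-3*4)) = (-6 + 6 + 6*12) + 117*(√2*√(-12)) = (-6 + 6 + 72) + 117*(√2*(2*I*√3)) = 72 + 117*(2*I*√6) = 72 + 234*I*√6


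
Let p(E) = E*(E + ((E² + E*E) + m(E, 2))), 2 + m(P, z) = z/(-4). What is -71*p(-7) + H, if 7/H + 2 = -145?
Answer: 1847347/42 ≈ 43984.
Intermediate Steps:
m(P, z) = -2 - z/4 (m(P, z) = -2 + z/(-4) = -2 + z*(-¼) = -2 - z/4)
p(E) = E*(-5/2 + E + 2*E²) (p(E) = E*(E + ((E² + E*E) + (-2 - ¼*2))) = E*(E + ((E² + E²) + (-2 - ½))) = E*(E + (2*E² - 5/2)) = E*(E + (-5/2 + 2*E²)) = E*(-5/2 + E + 2*E²))
H = -1/21 (H = 7/(-2 - 145) = 7/(-147) = 7*(-1/147) = -1/21 ≈ -0.047619)
-71*p(-7) + H = -71*(-7)*(-5 + 2*(-7) + 4*(-7)²)/2 - 1/21 = -71*(-7)*(-5 - 14 + 4*49)/2 - 1/21 = -71*(-7)*(-5 - 14 + 196)/2 - 1/21 = -71*(-7)*177/2 - 1/21 = -71*(-1239/2) - 1/21 = 87969/2 - 1/21 = 1847347/42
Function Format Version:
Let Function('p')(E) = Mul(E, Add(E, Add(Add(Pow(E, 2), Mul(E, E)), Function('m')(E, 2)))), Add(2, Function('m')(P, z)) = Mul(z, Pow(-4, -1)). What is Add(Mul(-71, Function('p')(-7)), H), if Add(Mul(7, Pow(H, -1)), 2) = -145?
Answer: Rational(1847347, 42) ≈ 43984.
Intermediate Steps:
Function('m')(P, z) = Add(-2, Mul(Rational(-1, 4), z)) (Function('m')(P, z) = Add(-2, Mul(z, Pow(-4, -1))) = Add(-2, Mul(z, Rational(-1, 4))) = Add(-2, Mul(Rational(-1, 4), z)))
Function('p')(E) = Mul(E, Add(Rational(-5, 2), E, Mul(2, Pow(E, 2)))) (Function('p')(E) = Mul(E, Add(E, Add(Add(Pow(E, 2), Mul(E, E)), Add(-2, Mul(Rational(-1, 4), 2))))) = Mul(E, Add(E, Add(Add(Pow(E, 2), Pow(E, 2)), Add(-2, Rational(-1, 2))))) = Mul(E, Add(E, Add(Mul(2, Pow(E, 2)), Rational(-5, 2)))) = Mul(E, Add(E, Add(Rational(-5, 2), Mul(2, Pow(E, 2))))) = Mul(E, Add(Rational(-5, 2), E, Mul(2, Pow(E, 2)))))
H = Rational(-1, 21) (H = Mul(7, Pow(Add(-2, -145), -1)) = Mul(7, Pow(-147, -1)) = Mul(7, Rational(-1, 147)) = Rational(-1, 21) ≈ -0.047619)
Add(Mul(-71, Function('p')(-7)), H) = Add(Mul(-71, Mul(Rational(1, 2), -7, Add(-5, Mul(2, -7), Mul(4, Pow(-7, 2))))), Rational(-1, 21)) = Add(Mul(-71, Mul(Rational(1, 2), -7, Add(-5, -14, Mul(4, 49)))), Rational(-1, 21)) = Add(Mul(-71, Mul(Rational(1, 2), -7, Add(-5, -14, 196))), Rational(-1, 21)) = Add(Mul(-71, Mul(Rational(1, 2), -7, 177)), Rational(-1, 21)) = Add(Mul(-71, Rational(-1239, 2)), Rational(-1, 21)) = Add(Rational(87969, 2), Rational(-1, 21)) = Rational(1847347, 42)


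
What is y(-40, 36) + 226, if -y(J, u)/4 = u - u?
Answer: 226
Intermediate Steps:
y(J, u) = 0 (y(J, u) = -4*(u - u) = -4*0 = 0)
y(-40, 36) + 226 = 0 + 226 = 226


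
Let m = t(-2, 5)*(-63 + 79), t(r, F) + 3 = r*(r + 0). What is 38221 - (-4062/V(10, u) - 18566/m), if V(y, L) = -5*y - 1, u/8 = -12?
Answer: 5345035/136 ≈ 39302.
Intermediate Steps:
t(r, F) = -3 + r² (t(r, F) = -3 + r*(r + 0) = -3 + r*r = -3 + r²)
u = -96 (u = 8*(-12) = -96)
m = 16 (m = (-3 + (-2)²)*(-63 + 79) = (-3 + 4)*16 = 1*16 = 16)
V(y, L) = -1 - 5*y
38221 - (-4062/V(10, u) - 18566/m) = 38221 - (-4062/(-1 - 5*10) - 18566/16) = 38221 - (-4062/(-1 - 50) - 18566*1/16) = 38221 - (-4062/(-51) - 9283/8) = 38221 - (-4062*(-1/51) - 9283/8) = 38221 - (1354/17 - 9283/8) = 38221 - 1*(-146979/136) = 38221 + 146979/136 = 5345035/136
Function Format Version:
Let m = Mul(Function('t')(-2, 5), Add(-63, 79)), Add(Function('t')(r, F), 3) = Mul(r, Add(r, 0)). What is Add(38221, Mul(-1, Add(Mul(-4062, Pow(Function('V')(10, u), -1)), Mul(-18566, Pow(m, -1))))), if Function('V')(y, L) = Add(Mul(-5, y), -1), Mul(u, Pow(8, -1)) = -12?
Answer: Rational(5345035, 136) ≈ 39302.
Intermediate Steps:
Function('t')(r, F) = Add(-3, Pow(r, 2)) (Function('t')(r, F) = Add(-3, Mul(r, Add(r, 0))) = Add(-3, Mul(r, r)) = Add(-3, Pow(r, 2)))
u = -96 (u = Mul(8, -12) = -96)
m = 16 (m = Mul(Add(-3, Pow(-2, 2)), Add(-63, 79)) = Mul(Add(-3, 4), 16) = Mul(1, 16) = 16)
Function('V')(y, L) = Add(-1, Mul(-5, y))
Add(38221, Mul(-1, Add(Mul(-4062, Pow(Function('V')(10, u), -1)), Mul(-18566, Pow(m, -1))))) = Add(38221, Mul(-1, Add(Mul(-4062, Pow(Add(-1, Mul(-5, 10)), -1)), Mul(-18566, Pow(16, -1))))) = Add(38221, Mul(-1, Add(Mul(-4062, Pow(Add(-1, -50), -1)), Mul(-18566, Rational(1, 16))))) = Add(38221, Mul(-1, Add(Mul(-4062, Pow(-51, -1)), Rational(-9283, 8)))) = Add(38221, Mul(-1, Add(Mul(-4062, Rational(-1, 51)), Rational(-9283, 8)))) = Add(38221, Mul(-1, Add(Rational(1354, 17), Rational(-9283, 8)))) = Add(38221, Mul(-1, Rational(-146979, 136))) = Add(38221, Rational(146979, 136)) = Rational(5345035, 136)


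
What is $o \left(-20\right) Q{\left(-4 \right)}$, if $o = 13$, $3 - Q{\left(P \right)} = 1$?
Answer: $-520$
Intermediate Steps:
$Q{\left(P \right)} = 2$ ($Q{\left(P \right)} = 3 - 1 = 2$)
$o \left(-20\right) Q{\left(-4 \right)} = 13 \left(-20\right) 2 = \left(-260\right) 2 = -520$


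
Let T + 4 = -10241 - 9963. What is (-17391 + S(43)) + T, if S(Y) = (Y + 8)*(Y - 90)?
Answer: -39996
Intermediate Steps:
T = -20208 (T = -4 + (-10241 - 9963) = -4 - 20204 = -20208)
S(Y) = (-90 + Y)*(8 + Y) (S(Y) = (8 + Y)*(-90 + Y) = (-90 + Y)*(8 + Y))
(-17391 + S(43)) + T = (-17391 + (-720 + 43**2 - 82*43)) - 20208 = (-17391 + (-720 + 1849 - 3526)) - 20208 = (-17391 - 2397) - 20208 = -19788 - 20208 = -39996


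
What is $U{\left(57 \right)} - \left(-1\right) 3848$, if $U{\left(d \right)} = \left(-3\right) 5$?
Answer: $3833$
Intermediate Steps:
$U{\left(d \right)} = -15$
$U{\left(57 \right)} - \left(-1\right) 3848 = -15 - \left(-1\right) 3848 = -15 - -3848 = -15 + 3848 = 3833$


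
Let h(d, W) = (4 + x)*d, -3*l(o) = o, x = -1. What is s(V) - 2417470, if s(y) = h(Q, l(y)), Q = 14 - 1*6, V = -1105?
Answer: -2417446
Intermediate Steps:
l(o) = -o/3
Q = 8 (Q = 14 - 6 = 8)
h(d, W) = 3*d (h(d, W) = (4 - 1)*d = 3*d)
s(y) = 24 (s(y) = 3*8 = 24)
s(V) - 2417470 = 24 - 2417470 = -2417446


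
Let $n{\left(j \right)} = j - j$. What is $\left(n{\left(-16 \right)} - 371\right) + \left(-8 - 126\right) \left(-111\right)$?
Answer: $14503$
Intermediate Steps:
$n{\left(j \right)} = 0$
$\left(n{\left(-16 \right)} - 371\right) + \left(-8 - 126\right) \left(-111\right) = \left(0 - 371\right) + \left(-8 - 126\right) \left(-111\right) = -371 + \left(-8 - 126\right) \left(-111\right) = -371 - -14874 = -371 + 14874 = 14503$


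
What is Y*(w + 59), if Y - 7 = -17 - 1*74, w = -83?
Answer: 2016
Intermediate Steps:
Y = -84 (Y = 7 + (-17 - 1*74) = 7 + (-17 - 74) = 7 - 91 = -84)
Y*(w + 59) = -84*(-83 + 59) = -84*(-24) = 2016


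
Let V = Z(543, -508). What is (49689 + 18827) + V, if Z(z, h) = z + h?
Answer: 68551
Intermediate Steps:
Z(z, h) = h + z
V = 35 (V = -508 + 543 = 35)
(49689 + 18827) + V = (49689 + 18827) + 35 = 68516 + 35 = 68551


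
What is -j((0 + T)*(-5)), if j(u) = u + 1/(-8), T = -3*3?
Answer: -359/8 ≈ -44.875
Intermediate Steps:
T = -9
j(u) = -⅛ + u (j(u) = u - ⅛ = -⅛ + u)
-j((0 + T)*(-5)) = -(-⅛ + (0 - 9)*(-5)) = -(-⅛ - 9*(-5)) = -(-⅛ + 45) = -1*359/8 = -359/8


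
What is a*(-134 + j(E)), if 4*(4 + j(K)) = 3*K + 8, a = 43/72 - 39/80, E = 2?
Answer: -21251/1440 ≈ -14.758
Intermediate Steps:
a = 79/720 (a = 43*(1/72) - 39*1/80 = 43/72 - 39/80 = 79/720 ≈ 0.10972)
j(K) = -2 + 3*K/4 (j(K) = -4 + (3*K + 8)/4 = -4 + (8 + 3*K)/4 = -4 + (2 + 3*K/4) = -2 + 3*K/4)
a*(-134 + j(E)) = 79*(-134 + (-2 + (¾)*2))/720 = 79*(-134 + (-2 + 3/2))/720 = 79*(-134 - ½)/720 = (79/720)*(-269/2) = -21251/1440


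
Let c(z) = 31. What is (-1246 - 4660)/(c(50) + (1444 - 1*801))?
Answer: -2953/337 ≈ -8.7626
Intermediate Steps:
(-1246 - 4660)/(c(50) + (1444 - 1*801)) = (-1246 - 4660)/(31 + (1444 - 1*801)) = -5906/(31 + (1444 - 801)) = -5906/(31 + 643) = -5906/674 = -5906*1/674 = -2953/337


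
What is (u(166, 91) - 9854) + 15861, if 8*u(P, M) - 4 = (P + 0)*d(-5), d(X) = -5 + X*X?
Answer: 12845/2 ≈ 6422.5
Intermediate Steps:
d(X) = -5 + X**2
u(P, M) = 1/2 + 5*P/2 (u(P, M) = 1/2 + ((P + 0)*(-5 + (-5)**2))/8 = 1/2 + (P*(-5 + 25))/8 = 1/2 + (P*20)/8 = 1/2 + (20*P)/8 = 1/2 + 5*P/2)
(u(166, 91) - 9854) + 15861 = ((1/2 + (5/2)*166) - 9854) + 15861 = ((1/2 + 415) - 9854) + 15861 = (831/2 - 9854) + 15861 = -18877/2 + 15861 = 12845/2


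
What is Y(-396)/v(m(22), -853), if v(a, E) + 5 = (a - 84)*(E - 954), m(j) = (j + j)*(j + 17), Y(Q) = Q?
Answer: 396/2949029 ≈ 0.00013428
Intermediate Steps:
m(j) = 2*j*(17 + j) (m(j) = (2*j)*(17 + j) = 2*j*(17 + j))
v(a, E) = -5 + (-954 + E)*(-84 + a) (v(a, E) = -5 + (a - 84)*(E - 954) = -5 + (-84 + a)*(-954 + E) = -5 + (-954 + E)*(-84 + a))
Y(-396)/v(m(22), -853) = -396/(80131 - 1908*22*(17 + 22) - 84*(-853) - 1706*22*(17 + 22)) = -396/(80131 - 1908*22*39 + 71652 - 1706*22*39) = -396/(80131 - 954*1716 + 71652 - 853*1716) = -396/(80131 - 1637064 + 71652 - 1463748) = -396/(-2949029) = -396*(-1/2949029) = 396/2949029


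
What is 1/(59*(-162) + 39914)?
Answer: 1/30356 ≈ 3.2942e-5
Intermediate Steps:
1/(59*(-162) + 39914) = 1/(-9558 + 39914) = 1/30356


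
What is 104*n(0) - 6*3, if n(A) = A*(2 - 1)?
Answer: -18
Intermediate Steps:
n(A) = A (n(A) = A*1 = A)
104*n(0) - 6*3 = 104*0 - 6*3 = 0 - 18 = -18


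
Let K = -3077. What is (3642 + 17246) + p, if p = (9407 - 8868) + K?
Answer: 18350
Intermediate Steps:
p = -2538 (p = (9407 - 8868) - 3077 = 539 - 3077 = -2538)
(3642 + 17246) + p = (3642 + 17246) - 2538 = 20888 - 2538 = 18350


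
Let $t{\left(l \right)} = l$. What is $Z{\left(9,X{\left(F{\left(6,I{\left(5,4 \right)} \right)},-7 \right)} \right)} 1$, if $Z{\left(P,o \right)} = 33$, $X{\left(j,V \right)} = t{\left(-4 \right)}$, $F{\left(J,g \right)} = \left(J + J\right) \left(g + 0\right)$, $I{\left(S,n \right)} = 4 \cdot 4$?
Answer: $33$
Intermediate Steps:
$I{\left(S,n \right)} = 16$
$F{\left(J,g \right)} = 2 J g$
$X{\left(j,V \right)} = -4$
$Z{\left(9,X{\left(F{\left(6,I{\left(5,4 \right)} \right)},-7 \right)} \right)} 1 = 33 \cdot 1 = 33$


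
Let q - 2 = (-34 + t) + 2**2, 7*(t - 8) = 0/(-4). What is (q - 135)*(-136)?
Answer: 21080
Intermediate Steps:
t = 8 (t = 8 + (0/(-4))/7 = 8 + (0*(-1/4))/7 = 8 + (1/7)*0 = 8 + 0 = 8)
q = -20 (q = 2 + ((-34 + 8) + 2**2) = 2 + (-26 + 4) = 2 - 22 = -20)
(q - 135)*(-136) = (-20 - 135)*(-136) = -155*(-136) = 21080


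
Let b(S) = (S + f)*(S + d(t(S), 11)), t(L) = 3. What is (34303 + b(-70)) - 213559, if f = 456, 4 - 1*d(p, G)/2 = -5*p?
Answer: -191608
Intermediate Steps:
d(p, G) = 8 + 10*p (d(p, G) = 8 - (-10)*p = 8 + 10*p)
b(S) = (38 + S)*(456 + S) (b(S) = (S + 456)*(S + (8 + 10*3)) = (456 + S)*(S + (8 + 30)) = (456 + S)*(S + 38) = (456 + S)*(38 + S) = (38 + S)*(456 + S))
(34303 + b(-70)) - 213559 = (34303 + (17328 + (-70)² + 494*(-70))) - 213559 = (34303 + (17328 + 4900 - 34580)) - 213559 = (34303 - 12352) - 213559 = 21951 - 213559 = -191608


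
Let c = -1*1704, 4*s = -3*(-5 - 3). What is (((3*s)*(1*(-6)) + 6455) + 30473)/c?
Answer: -9205/426 ≈ -21.608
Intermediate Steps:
s = 6 (s = (-3*(-5 - 3))/4 = (-3*(-8))/4 = (1/4)*24 = 6)
c = -1704
(((3*s)*(1*(-6)) + 6455) + 30473)/c = (((3*6)*(1*(-6)) + 6455) + 30473)/(-1704) = ((18*(-6) + 6455) + 30473)*(-1/1704) = ((-108 + 6455) + 30473)*(-1/1704) = (6347 + 30473)*(-1/1704) = 36820*(-1/1704) = -9205/426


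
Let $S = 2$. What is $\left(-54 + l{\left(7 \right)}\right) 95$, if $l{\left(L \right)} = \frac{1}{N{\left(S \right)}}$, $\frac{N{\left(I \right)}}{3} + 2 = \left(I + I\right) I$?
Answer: $- \frac{92245}{18} \approx -5124.7$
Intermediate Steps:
$N{\left(I \right)} = -6 + 6 I^{2}$ ($N{\left(I \right)} = -6 + 3 \left(I + I\right) I = -6 + 3 \cdot 2 I I = -6 + 3 \cdot 2 I^{2} = -6 + 6 I^{2}$)
$l{\left(L \right)} = \frac{1}{18}$ ($l{\left(L \right)} = \frac{1}{-6 + 6 \cdot 2^{2}} = \frac{1}{-6 + 6 \cdot 4} = \frac{1}{-6 + 24} = \frac{1}{18}$)
$\left(-54 + l{\left(7 \right)}\right) 95 = \left(-54 + \frac{1}{18}\right) 95 = \left(- \frac{971}{18}\right) 95 = - \frac{92245}{18}$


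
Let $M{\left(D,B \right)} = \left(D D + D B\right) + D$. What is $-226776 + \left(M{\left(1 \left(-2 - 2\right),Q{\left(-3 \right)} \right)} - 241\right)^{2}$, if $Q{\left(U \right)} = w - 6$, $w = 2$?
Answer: $-181407$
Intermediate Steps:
$Q{\left(U \right)} = -4$ ($Q{\left(U \right)} = 2 - 6 = -4$)
$M{\left(D,B \right)} = D + D^{2} + B D$ ($M{\left(D,B \right)} = \left(D^{2} + B D\right) + D = D + D^{2} + B D$)
$-226776 + \left(M{\left(1 \left(-2 - 2\right),Q{\left(-3 \right)} \right)} - 241\right)^{2} = -226776 + \left(1 \left(-2 - 2\right) \left(1 - 4 + 1 \left(-2 - 2\right)\right) - 241\right)^{2} = -226776 + \left(1 \left(-4\right) \left(1 - 4 + 1 \left(-4\right)\right) - 241\right)^{2} = -226776 + \left(- 4 \left(1 - 4 - 4\right) - 241\right)^{2} = -226776 + \left(\left(-4\right) \left(-7\right) - 241\right)^{2} = -226776 + \left(28 - 241\right)^{2} = -226776 + \left(-213\right)^{2} = -226776 + 45369 = -181407$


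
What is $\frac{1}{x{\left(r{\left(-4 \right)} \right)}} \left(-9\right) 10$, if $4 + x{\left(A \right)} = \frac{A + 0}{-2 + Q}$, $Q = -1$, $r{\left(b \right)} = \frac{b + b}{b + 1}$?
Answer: $\frac{405}{22} \approx 18.409$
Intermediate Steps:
$r{\left(b \right)} = \frac{2 b}{1 + b}$
$x{\left(A \right)} = -4 - \frac{A}{3}$ ($x{\left(A \right)} = -4 + \frac{A + 0}{-2 - 1} = -4 + \frac{A}{-3} = -4 + A \left(- \frac{1}{3}\right) = -4 - \frac{A}{3}$)
$\frac{1}{x{\left(r{\left(-4 \right)} \right)}} \left(-9\right) 10 = \frac{1}{-4 - \frac{2 \left(-4\right) \frac{1}{1 - 4}}{3}} \left(-9\right) 10 = \frac{1}{-4 - \frac{2 \left(-4\right) \frac{1}{-3}}{3}} \left(-9\right) 10 = \frac{1}{-4 - \frac{2 \left(-4\right) \left(- \frac{1}{3}\right)}{3}} \left(-9\right) 10 = \frac{1}{-4 - \frac{8}{9}} \left(-9\right) 10 = \frac{1}{- \frac{44}{9}} \left(-9\right) 10 = \left(- \frac{9}{44}\right) \left(-9\right) 10 = \frac{81}{44} \cdot 10 = \frac{405}{22}$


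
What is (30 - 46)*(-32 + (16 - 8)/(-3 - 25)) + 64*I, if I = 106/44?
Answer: 51648/77 ≈ 670.75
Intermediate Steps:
I = 53/22 (I = 106*(1/44) = 53/22 ≈ 2.4091)
(30 - 46)*(-32 + (16 - 8)/(-3 - 25)) + 64*I = (30 - 46)*(-32 + (16 - 8)/(-3 - 25)) + 64*(53/22) = -16*(-32 + 8/(-28)) + 1696/11 = -16*(-32 + 8*(-1/28)) + 1696/11 = -16*(-32 - 2/7) + 1696/11 = -16*(-226/7) + 1696/11 = 3616/7 + 1696/11 = 51648/77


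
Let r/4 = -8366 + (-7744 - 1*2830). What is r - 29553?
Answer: -105313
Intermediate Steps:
r = -75760 (r = 4*(-8366 + (-7744 - 1*2830)) = 4*(-8366 + (-7744 - 2830)) = 4*(-8366 - 10574) = 4*(-18940) = -75760)
r - 29553 = -75760 - 29553 = -105313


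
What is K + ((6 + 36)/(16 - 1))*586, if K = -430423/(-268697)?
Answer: 2206542303/1343485 ≈ 1642.4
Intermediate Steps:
K = 430423/268697 (K = -430423*(-1/268697) = 430423/268697 ≈ 1.6019)
K + ((6 + 36)/(16 - 1))*586 = 430423/268697 + ((6 + 36)/(16 - 1))*586 = 430423/268697 + (42/15)*586 = 430423/268697 + (42*(1/15))*586 = 430423/268697 + (14/5)*586 = 430423/268697 + 8204/5 = 2206542303/1343485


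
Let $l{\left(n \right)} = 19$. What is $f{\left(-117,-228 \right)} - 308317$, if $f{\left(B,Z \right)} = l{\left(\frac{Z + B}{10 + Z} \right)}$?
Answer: $-308298$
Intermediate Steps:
$f{\left(B,Z \right)} = 19$
$f{\left(-117,-228 \right)} - 308317 = 19 - 308317 = -308298$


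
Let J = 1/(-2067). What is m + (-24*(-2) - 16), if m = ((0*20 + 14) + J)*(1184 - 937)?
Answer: 554891/159 ≈ 3489.9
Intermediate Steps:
J = -1/2067 ≈ -0.00048379
m = 549803/159 (m = ((0*20 + 14) - 1/2067)*(1184 - 937) = ((0 + 14) - 1/2067)*247 = (14 - 1/2067)*247 = (28937/2067)*247 = 549803/159 ≈ 3457.9)
m + (-24*(-2) - 16) = 549803/159 + (-24*(-2) - 16) = 549803/159 + (48 - 16) = 549803/159 + 32 = 554891/159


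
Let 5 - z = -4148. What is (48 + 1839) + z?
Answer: 6040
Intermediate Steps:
z = 4153 (z = 5 - 1*(-4148) = 5 + 4148 = 4153)
(48 + 1839) + z = (48 + 1839) + 4153 = 1887 + 4153 = 6040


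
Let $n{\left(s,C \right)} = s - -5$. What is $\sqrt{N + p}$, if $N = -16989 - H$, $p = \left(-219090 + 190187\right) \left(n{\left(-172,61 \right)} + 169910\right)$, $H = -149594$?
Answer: $2 i \sqrt{1226487331} \approx 70043.0 i$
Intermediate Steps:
$n{\left(s,C \right)} = 5 + s$ ($n{\left(s,C \right)} = s + 5 = 5 + s$)
$p = -4906081929$ ($p = \left(-219090 + 190187\right) \left(\left(5 - 172\right) + 169910\right) = - 28903 \left(-167 + 169910\right) = \left(-28903\right) 169743 = -4906081929$)
$N = 132605$ ($N = -16989 - -149594 = -16989 + 149594 = 132605$)
$\sqrt{N + p} = \sqrt{132605 - 4906081929} = \sqrt{-4905949324} = 2 i \sqrt{1226487331}$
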